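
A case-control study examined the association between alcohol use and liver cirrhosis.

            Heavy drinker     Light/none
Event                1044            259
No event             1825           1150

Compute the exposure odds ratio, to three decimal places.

Reading the table with exposure as columns: a = 1044 (Heavy drinker, case), b = 1825 (Heavy drinker, non-case), c = 259 (Light/none, case), d = 1150.
OR = (a·d)/(b·c) = (1044 × 1150) / (1825 × 259) = 1200600 / 472675 = 2.54001
The odds of liver cirrhosis are about 2.54 times as high in the heavy drinker group.

2.540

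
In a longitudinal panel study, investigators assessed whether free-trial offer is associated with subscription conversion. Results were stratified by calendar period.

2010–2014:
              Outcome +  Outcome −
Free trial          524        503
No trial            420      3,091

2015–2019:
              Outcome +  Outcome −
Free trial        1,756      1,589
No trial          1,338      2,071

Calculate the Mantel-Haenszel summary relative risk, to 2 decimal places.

1.70

RR_MH = Σ(aᵢ·n₀ᵢ/nᵢ) / Σ(cᵢ·n₁ᵢ/nᵢ), with n₁ᵢ = aᵢ+bᵢ (exposed), n₀ᵢ = cᵢ+dᵢ (unexposed), nᵢ = n₁ᵢ+n₀ᵢ.
Stratum 1 (2010–2014): n₁ = 1027, n₀ = 3511, n = 4538; a·n₀/n = 524·3511/4538 = 405.4130; c·n₁/n = 420·1027/4538 = 95.0507
Stratum 2 (2015–2019): n₁ = 3345, n₀ = 3409, n = 6754; a·n₀/n = 1756·3409/6754 = 886.3198; c·n₁/n = 1338·3345/6754 = 662.6606
RR_MH = (405.4130 + 886.3198) / (95.0507 + 662.6606) = 1291.7328 / 757.7113 = 1.70478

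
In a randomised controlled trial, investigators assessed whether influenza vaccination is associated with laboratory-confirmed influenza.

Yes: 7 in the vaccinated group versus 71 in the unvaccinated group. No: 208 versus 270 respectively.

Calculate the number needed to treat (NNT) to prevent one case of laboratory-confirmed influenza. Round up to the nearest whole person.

Risk in treated group = 7/215 = 0.03256; risk in control = 71/341 = 0.20821.
Absolute risk reduction = 0.20821 − 0.03256 = 0.17565
NNT = 1 / ARR = 1 / 0.17565 = 5.693 → round up → 6

6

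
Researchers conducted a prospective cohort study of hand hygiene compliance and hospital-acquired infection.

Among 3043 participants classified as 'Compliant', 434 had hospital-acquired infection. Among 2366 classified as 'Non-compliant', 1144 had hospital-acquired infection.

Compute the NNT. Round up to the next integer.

3

Risk in treated group = 434/3043 = 0.14262; risk in control = 1144/2366 = 0.48352.
Absolute risk reduction = 0.48352 − 0.14262 = 0.34089
NNT = 1 / ARR = 1 / 0.34089 = 2.933 → round up → 3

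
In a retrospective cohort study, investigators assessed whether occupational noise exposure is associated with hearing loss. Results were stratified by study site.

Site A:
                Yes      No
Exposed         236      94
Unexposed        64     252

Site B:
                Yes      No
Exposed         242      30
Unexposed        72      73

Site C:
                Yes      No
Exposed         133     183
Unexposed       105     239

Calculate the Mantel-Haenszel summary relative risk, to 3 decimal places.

2.070

RR_MH = Σ(aᵢ·n₀ᵢ/nᵢ) / Σ(cᵢ·n₁ᵢ/nᵢ), with n₁ᵢ = aᵢ+bᵢ (exposed), n₀ᵢ = cᵢ+dᵢ (unexposed), nᵢ = n₁ᵢ+n₀ᵢ.
Stratum 1 (Site A): n₁ = 330, n₀ = 316, n = 646; a·n₀/n = 236·316/646 = 115.4427; c·n₁/n = 64·330/646 = 32.6935
Stratum 2 (Site B): n₁ = 272, n₀ = 145, n = 417; a·n₀/n = 242·145/417 = 84.1487; c·n₁/n = 72·272/417 = 46.9640
Stratum 3 (Site C): n₁ = 316, n₀ = 344, n = 660; a·n₀/n = 133·344/660 = 69.3212; c·n₁/n = 105·316/660 = 50.2727
RR_MH = (115.4427 + 84.1487 + 69.3212) / (32.6935 + 46.9640 + 50.2727) = 268.9126 / 129.9303 = 2.06967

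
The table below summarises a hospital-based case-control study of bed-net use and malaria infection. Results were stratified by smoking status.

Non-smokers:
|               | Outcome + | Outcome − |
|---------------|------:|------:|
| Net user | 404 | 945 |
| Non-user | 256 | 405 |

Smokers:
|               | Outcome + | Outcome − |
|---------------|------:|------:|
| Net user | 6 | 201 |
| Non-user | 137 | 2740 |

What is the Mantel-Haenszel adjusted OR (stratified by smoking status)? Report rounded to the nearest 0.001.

OR_MH = Σ(aᵢdᵢ/nᵢ) / Σ(bᵢcᵢ/nᵢ), where nᵢ is the stratum total.
Stratum 1 (Non-smokers): n = 2010; a·d/n = 404·405/2010 = 81.4030; b·c/n = 945·256/2010 = 120.3582
Stratum 2 (Smokers): n = 3084; a·d/n = 6·2740/3084 = 5.3307; b·c/n = 201·137/3084 = 8.9290
OR_MH = (81.4030 + 5.3307) / (120.3582 + 8.9290) = 86.7337 / 129.2872 = 0.67086

0.671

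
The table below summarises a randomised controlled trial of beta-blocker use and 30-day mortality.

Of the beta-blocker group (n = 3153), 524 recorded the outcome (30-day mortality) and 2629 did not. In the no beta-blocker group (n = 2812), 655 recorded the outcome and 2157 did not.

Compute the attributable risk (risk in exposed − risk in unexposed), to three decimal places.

-0.067

From the description: a = 524, b = 2629, c = 655, d = 2157.
Risk in exposed = 524/3153 = 0.166191; risk in unexposed = 655/2812 = 0.232930.
Risk difference = 0.166191 − 0.232930 = -0.066739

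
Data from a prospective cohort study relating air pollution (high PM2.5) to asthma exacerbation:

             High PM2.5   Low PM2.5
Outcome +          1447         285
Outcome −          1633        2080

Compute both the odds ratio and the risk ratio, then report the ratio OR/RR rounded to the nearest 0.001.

1.659

Reading the table with exposure as columns: a = 1447 (High PM2.5, case), b = 1633 (High PM2.5, non-case), c = 285 (Low PM2.5, case), d = 2080.
OR = (1447·2080)/(1633·285) = 3009760/465405 = 6.46697
Risk in exposed = 1447/3080 = 0.46981; risk in unexposed = 285/2365 = 0.12051; RR = 3.89856
OR/RR = 6.46697 / 3.89856 = 1.65881
The outcome is not rare, so the OR lies further from 1 than the RR.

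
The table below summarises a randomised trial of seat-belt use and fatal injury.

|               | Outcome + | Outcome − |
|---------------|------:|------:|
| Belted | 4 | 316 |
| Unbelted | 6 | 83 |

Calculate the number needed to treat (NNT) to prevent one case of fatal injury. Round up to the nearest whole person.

19

Risk in treated group = 4/320 = 0.01250; risk in control = 6/89 = 0.06742.
Absolute risk reduction = 0.06742 − 0.01250 = 0.05492
NNT = 1 / ARR = 1 / 0.05492 = 18.210 → round up → 19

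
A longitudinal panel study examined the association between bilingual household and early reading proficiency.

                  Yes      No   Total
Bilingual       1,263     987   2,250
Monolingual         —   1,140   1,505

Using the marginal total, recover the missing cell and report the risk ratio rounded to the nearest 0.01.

The missing cell is in the unexposed row: 1505 − 1140 = 365.
So a = 1263, b = 987, c = 365, d = 1140.
RR = [a/(a+b)] / [c/(c+d)] = (1263/2250) / (365/1505) = 0.56133/0.24252 = 2.31454

2.31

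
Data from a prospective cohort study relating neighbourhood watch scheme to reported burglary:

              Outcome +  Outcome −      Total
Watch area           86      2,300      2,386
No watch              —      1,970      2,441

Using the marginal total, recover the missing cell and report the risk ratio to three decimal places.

The missing cell is in the unexposed row: 2441 − 1970 = 471.
So a = 86, b = 2300, c = 471, d = 1970.
RR = [a/(a+b)] / [c/(c+d)] = (86/2386) / (471/2441) = 0.03604/0.19295 = 0.18680

0.187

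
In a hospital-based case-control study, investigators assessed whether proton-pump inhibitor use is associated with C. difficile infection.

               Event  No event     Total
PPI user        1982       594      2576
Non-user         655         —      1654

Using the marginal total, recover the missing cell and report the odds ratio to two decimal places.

5.09

The missing cell is in the unexposed row: 1654 − 655 = 999.
So a = 1982, b = 594, c = 655, d = 999.
OR = (a·d)/(b·c) = (1982 × 999) / (594 × 655) = 1980018 / 389070 = 5.08910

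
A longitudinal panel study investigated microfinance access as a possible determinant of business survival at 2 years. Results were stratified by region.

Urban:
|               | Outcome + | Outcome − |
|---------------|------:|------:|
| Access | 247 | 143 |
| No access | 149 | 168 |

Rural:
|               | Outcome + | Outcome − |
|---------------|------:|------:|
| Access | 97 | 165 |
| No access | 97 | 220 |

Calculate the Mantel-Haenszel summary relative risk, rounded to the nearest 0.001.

RR_MH = Σ(aᵢ·n₀ᵢ/nᵢ) / Σ(cᵢ·n₁ᵢ/nᵢ), with n₁ᵢ = aᵢ+bᵢ (exposed), n₀ᵢ = cᵢ+dᵢ (unexposed), nᵢ = n₁ᵢ+n₀ᵢ.
Stratum 1 (Urban): n₁ = 390, n₀ = 317, n = 707; a·n₀/n = 247·317/707 = 110.7482; c·n₁/n = 149·390/707 = 82.1924
Stratum 2 (Rural): n₁ = 262, n₀ = 317, n = 579; a·n₀/n = 97·317/579 = 53.1071; c·n₁/n = 97·262/579 = 43.8929
RR_MH = (110.7482 + 53.1071) / (82.1924 + 43.8929) = 163.8553 / 126.0853 = 1.29956

1.300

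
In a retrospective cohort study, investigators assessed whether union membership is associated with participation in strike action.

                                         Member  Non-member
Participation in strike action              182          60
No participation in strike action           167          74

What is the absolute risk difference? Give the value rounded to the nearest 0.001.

0.074

Reading the table with exposure as columns: a = 182 (Member, case), b = 167 (Member, non-case), c = 60 (Non-member, case), d = 74.
Risk in exposed = 182/349 = 0.521490; risk in unexposed = 60/134 = 0.447761.
Risk difference = 0.521490 − 0.447761 = 0.073729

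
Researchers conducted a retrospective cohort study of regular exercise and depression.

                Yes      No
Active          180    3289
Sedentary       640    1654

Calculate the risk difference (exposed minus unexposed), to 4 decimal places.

Cells: a = 180, b = 3289, c = 640, d = 1654.
Risk in exposed = 180/3469 = 0.051888; risk in unexposed = 640/2294 = 0.278989.
Risk difference = 0.051888 − 0.278989 = -0.227101

-0.2271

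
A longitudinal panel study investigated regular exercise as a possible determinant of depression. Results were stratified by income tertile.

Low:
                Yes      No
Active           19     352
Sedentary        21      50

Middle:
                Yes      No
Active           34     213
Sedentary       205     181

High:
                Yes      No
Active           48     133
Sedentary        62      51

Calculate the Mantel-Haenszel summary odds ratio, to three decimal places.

0.178

OR_MH = Σ(aᵢdᵢ/nᵢ) / Σ(bᵢcᵢ/nᵢ), where nᵢ is the stratum total.
Stratum 1 (Low): n = 442; a·d/n = 19·50/442 = 2.1493; b·c/n = 352·21/442 = 16.7240
Stratum 2 (Middle): n = 633; a·d/n = 34·181/633 = 9.7220; b·c/n = 213·205/633 = 68.9810
Stratum 3 (High): n = 294; a·d/n = 48·51/294 = 8.3265; b·c/n = 133·62/294 = 28.0476
OR_MH = (2.1493 + 9.7220 + 8.3265) / (16.7240 + 68.9810 + 28.0476) = 20.1978 / 113.7526 = 0.17756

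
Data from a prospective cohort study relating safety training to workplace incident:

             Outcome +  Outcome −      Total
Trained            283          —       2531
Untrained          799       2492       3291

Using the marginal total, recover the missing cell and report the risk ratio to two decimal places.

The missing cell is in the exposed row: 2531 − 283 = 2248.
So a = 283, b = 2248, c = 799, d = 2492.
RR = [a/(a+b)] / [c/(c+d)] = (283/2531) / (799/3291) = 0.11181/0.24278 = 0.46055

0.46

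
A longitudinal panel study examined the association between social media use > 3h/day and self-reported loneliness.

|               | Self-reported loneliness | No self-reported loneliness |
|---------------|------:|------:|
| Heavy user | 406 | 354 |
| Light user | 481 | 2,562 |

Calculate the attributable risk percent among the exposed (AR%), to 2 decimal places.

70.41

Cells: a = 406, b = 354, c = 481, d = 2562.
Risk in exposed = 406/760 = 0.53421; risk in unexposed = 481/3043 = 0.15807.
RR = 0.53421/0.15807 = 3.37963
AR% = (RR − 1)/RR × 100 = (3.37963 − 1)/3.37963 × 100 = 70.4110%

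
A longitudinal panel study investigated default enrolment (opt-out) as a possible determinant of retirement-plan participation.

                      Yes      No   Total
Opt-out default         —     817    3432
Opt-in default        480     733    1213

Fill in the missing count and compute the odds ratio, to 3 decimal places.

The missing cell is in the exposed row: 3432 − 817 = 2615.
So a = 2615, b = 817, c = 480, d = 733.
OR = (a·d)/(b·c) = (2615 × 733) / (817 × 480) = 1916795 / 392160 = 4.88779

4.888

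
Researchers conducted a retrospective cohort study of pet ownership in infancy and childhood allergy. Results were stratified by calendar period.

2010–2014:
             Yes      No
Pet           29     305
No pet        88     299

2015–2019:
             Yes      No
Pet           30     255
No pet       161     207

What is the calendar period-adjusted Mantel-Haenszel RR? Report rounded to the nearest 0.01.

RR_MH = Σ(aᵢ·n₀ᵢ/nᵢ) / Σ(cᵢ·n₁ᵢ/nᵢ), with n₁ᵢ = aᵢ+bᵢ (exposed), n₀ᵢ = cᵢ+dᵢ (unexposed), nᵢ = n₁ᵢ+n₀ᵢ.
Stratum 1 (2010–2014): n₁ = 334, n₀ = 387, n = 721; a·n₀/n = 29·387/721 = 15.5659; c·n₁/n = 88·334/721 = 40.7656
Stratum 2 (2015–2019): n₁ = 285, n₀ = 368, n = 653; a·n₀/n = 30·368/653 = 16.9066; c·n₁/n = 161·285/653 = 70.2680
RR_MH = (15.5659 + 16.9066) / (40.7656 + 70.2680) = 32.4725 / 111.0336 = 0.29246

0.29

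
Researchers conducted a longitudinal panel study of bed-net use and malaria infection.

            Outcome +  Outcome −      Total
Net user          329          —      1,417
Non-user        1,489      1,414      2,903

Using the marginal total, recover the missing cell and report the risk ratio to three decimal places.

0.453

The missing cell is in the exposed row: 1417 − 329 = 1088.
So a = 329, b = 1088, c = 1489, d = 1414.
RR = [a/(a+b)] / [c/(c+d)] = (329/1417) / (1489/2903) = 0.23218/0.51292 = 0.45267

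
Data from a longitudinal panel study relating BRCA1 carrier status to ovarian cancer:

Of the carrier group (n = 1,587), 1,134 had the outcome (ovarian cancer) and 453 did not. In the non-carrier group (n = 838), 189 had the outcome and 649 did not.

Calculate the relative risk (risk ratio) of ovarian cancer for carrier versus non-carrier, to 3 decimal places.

3.168

From the description: a = 1134, b = 453, c = 189, d = 649.
Risk in exposed = 1134/1587 = 0.71456; risk in unexposed = 189/838 = 0.22554.
RR = 0.71456 / 0.22554 = 3.16824
The risk among the exposed is 3.17 times that among the unexposed.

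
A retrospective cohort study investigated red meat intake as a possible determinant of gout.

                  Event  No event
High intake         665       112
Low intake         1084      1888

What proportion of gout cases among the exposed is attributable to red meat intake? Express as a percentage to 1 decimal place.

57.4

Cells: a = 665, b = 112, c = 1084, d = 1888.
Risk in exposed = 665/777 = 0.85586; risk in unexposed = 1084/2972 = 0.36474.
RR = 0.85586/0.36474 = 2.34650
AR% = (RR − 1)/RR × 100 = (2.34650 − 1)/2.34650 × 100 = 57.3833%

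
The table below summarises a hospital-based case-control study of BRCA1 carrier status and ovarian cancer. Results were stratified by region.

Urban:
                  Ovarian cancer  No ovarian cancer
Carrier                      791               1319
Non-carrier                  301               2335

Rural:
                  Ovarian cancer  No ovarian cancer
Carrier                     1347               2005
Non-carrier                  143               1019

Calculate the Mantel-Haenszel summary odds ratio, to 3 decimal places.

OR_MH = Σ(aᵢdᵢ/nᵢ) / Σ(bᵢcᵢ/nᵢ), where nᵢ is the stratum total.
Stratum 1 (Urban): n = 4746; a·d/n = 791·2335/4746 = 389.1667; b·c/n = 1319·301/4746 = 83.6534
Stratum 2 (Rural): n = 4514; a·d/n = 1347·1019/4514 = 304.0747; b·c/n = 2005·143/4514 = 63.5168
OR_MH = (389.1667 + 304.0747) / (83.6534 + 63.5168) = 693.2413 / 147.1702 = 4.71047

4.710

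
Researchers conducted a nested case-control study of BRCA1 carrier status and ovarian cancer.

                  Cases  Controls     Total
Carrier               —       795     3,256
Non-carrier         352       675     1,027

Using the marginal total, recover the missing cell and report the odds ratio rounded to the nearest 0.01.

5.94

The missing cell is in the exposed row: 3256 − 795 = 2461.
So a = 2461, b = 795, c = 352, d = 675.
OR = (a·d)/(b·c) = (2461 × 675) / (795 × 352) = 1661175 / 279840 = 5.93616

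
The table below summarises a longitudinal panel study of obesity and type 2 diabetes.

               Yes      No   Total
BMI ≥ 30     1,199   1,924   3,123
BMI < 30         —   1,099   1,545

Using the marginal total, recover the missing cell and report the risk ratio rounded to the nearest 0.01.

1.33

The missing cell is in the unexposed row: 1545 − 1099 = 446.
So a = 1199, b = 1924, c = 446, d = 1099.
RR = [a/(a+b)] / [c/(c+d)] = (1199/3123) / (446/1545) = 0.38393/0.28867 = 1.32997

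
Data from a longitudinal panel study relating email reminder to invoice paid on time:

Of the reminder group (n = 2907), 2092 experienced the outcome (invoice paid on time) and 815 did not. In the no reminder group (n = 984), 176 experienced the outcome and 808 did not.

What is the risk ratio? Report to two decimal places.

4.02

From the description: a = 2092, b = 815, c = 176, d = 808.
Risk in exposed = 2092/2907 = 0.71964; risk in unexposed = 176/984 = 0.17886.
RR = 0.71964 / 0.17886 = 4.02345
The risk among the exposed is 4.02 times that among the unexposed.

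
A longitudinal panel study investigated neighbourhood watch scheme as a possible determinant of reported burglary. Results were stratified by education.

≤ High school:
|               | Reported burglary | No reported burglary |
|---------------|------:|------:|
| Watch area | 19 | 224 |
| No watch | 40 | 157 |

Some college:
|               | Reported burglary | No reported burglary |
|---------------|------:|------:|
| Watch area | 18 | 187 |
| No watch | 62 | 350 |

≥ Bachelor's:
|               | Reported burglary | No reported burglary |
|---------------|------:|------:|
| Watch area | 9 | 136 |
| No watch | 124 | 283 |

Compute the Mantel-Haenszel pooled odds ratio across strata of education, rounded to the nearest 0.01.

0.31

OR_MH = Σ(aᵢdᵢ/nᵢ) / Σ(bᵢcᵢ/nᵢ), where nᵢ is the stratum total.
Stratum 1 (≤ High school): n = 440; a·d/n = 19·157/440 = 6.7795; b·c/n = 224·40/440 = 20.3636
Stratum 2 (Some college): n = 617; a·d/n = 18·350/617 = 10.2107; b·c/n = 187·62/617 = 18.7909
Stratum 3 (≥ Bachelor's): n = 552; a·d/n = 9·283/552 = 4.6141; b·c/n = 136·124/552 = 30.5507
OR_MH = (6.7795 + 10.2107 + 4.6141) / (20.3636 + 18.7909 + 30.5507) = 21.6044 / 69.7053 = 0.30994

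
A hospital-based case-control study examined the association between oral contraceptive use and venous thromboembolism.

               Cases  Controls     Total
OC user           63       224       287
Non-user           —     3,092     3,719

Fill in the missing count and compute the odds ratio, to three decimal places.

The missing cell is in the unexposed row: 3719 − 3092 = 627.
So a = 63, b = 224, c = 627, d = 3092.
OR = (a·d)/(b·c) = (63 × 3092) / (224 × 627) = 194796 / 140448 = 1.38696

1.387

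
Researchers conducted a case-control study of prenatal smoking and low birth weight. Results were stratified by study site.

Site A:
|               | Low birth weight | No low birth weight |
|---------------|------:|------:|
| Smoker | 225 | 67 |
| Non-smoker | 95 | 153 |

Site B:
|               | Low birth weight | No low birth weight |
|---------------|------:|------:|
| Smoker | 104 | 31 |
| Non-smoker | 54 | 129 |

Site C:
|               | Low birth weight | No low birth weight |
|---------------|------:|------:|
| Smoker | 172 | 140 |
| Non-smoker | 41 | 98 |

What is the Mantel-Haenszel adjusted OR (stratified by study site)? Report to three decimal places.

4.813

OR_MH = Σ(aᵢdᵢ/nᵢ) / Σ(bᵢcᵢ/nᵢ), where nᵢ is the stratum total.
Stratum 1 (Site A): n = 540; a·d/n = 225·153/540 = 63.7500; b·c/n = 67·95/540 = 11.7870
Stratum 2 (Site B): n = 318; a·d/n = 104·129/318 = 42.1887; b·c/n = 31·54/318 = 5.2642
Stratum 3 (Site C): n = 451; a·d/n = 172·98/451 = 37.3747; b·c/n = 140·41/451 = 12.7273
OR_MH = (63.7500 + 42.1887 + 37.3747) / (11.7870 + 5.2642 + 12.7273) = 143.3134 / 29.7785 = 4.81265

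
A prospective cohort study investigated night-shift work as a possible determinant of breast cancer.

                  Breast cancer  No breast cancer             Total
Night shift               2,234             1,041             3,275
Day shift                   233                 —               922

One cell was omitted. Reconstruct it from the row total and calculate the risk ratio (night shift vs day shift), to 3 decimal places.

The missing cell is in the unexposed row: 922 − 233 = 689.
So a = 2234, b = 1041, c = 233, d = 689.
RR = [a/(a+b)] / [c/(c+d)] = (2234/3275) / (233/922) = 0.68214/0.25271 = 2.69927

2.699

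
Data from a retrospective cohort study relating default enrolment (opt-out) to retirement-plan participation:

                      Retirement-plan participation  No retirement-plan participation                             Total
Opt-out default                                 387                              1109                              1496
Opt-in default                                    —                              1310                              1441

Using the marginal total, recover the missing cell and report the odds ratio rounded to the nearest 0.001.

The missing cell is in the unexposed row: 1441 − 1310 = 131.
So a = 387, b = 1109, c = 131, d = 1310.
OR = (a·d)/(b·c) = (387 × 1310) / (1109 × 131) = 506970 / 145279 = 3.48963

3.490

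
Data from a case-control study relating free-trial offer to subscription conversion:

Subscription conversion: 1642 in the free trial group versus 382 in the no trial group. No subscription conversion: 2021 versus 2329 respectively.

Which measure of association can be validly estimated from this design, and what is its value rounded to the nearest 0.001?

From the description: a = 1642, b = 2021, c = 382, d = 2329.
This is a case-control study: participants were sampled on outcome status, so risks in the source population cannot be estimated directly — relative risk is not valid here. The odds ratio is the appropriate measure.
OR = (a·d)/(b·c) = (1642 × 2329) / (2021 × 382) = 3824218 / 772022 = 4.95351

4.954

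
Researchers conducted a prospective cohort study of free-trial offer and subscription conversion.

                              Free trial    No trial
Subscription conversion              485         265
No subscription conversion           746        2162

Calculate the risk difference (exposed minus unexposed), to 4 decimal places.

0.2848

Reading the table with exposure as columns: a = 485 (Free trial, case), b = 746 (Free trial, non-case), c = 265 (No trial, case), d = 2162.
Risk in exposed = 485/1231 = 0.393989; risk in unexposed = 265/2427 = 0.109188.
Risk difference = 0.393989 − 0.109188 = 0.284800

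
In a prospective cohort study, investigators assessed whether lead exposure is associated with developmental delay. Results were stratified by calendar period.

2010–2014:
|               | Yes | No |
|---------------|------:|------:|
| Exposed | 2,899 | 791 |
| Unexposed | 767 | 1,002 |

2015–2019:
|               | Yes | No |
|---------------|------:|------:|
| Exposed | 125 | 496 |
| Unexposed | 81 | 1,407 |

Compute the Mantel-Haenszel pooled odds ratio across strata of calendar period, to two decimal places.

OR_MH = Σ(aᵢdᵢ/nᵢ) / Σ(bᵢcᵢ/nᵢ), where nᵢ is the stratum total.
Stratum 1 (2010–2014): n = 5459; a·d/n = 2899·1002/5459 = 532.1117; b·c/n = 791·767/5459 = 111.1370
Stratum 2 (2015–2019): n = 2109; a·d/n = 125·1407/2109 = 83.3926; b·c/n = 496·81/2109 = 19.0498
OR_MH = (532.1117 + 83.3926) / (111.1370 + 19.0498) = 615.5043 / 130.1868 = 4.72785

4.73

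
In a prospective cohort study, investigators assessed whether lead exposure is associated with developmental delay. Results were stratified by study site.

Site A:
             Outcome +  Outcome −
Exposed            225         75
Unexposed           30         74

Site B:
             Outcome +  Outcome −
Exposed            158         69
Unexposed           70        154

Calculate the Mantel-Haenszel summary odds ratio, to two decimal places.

5.85

OR_MH = Σ(aᵢdᵢ/nᵢ) / Σ(bᵢcᵢ/nᵢ), where nᵢ is the stratum total.
Stratum 1 (Site A): n = 404; a·d/n = 225·74/404 = 41.2129; b·c/n = 75·30/404 = 5.5693
Stratum 2 (Site B): n = 451; a·d/n = 158·154/451 = 53.9512; b·c/n = 69·70/451 = 10.7095
OR_MH = (41.2129 + 53.9512) / (5.5693 + 10.7095) = 95.1641 / 16.2788 = 5.84588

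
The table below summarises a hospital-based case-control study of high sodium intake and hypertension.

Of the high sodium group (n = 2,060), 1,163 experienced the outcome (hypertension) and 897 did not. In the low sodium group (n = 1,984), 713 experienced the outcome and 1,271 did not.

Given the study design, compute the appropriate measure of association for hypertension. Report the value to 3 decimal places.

2.311

From the description: a = 1163, b = 897, c = 713, d = 1271.
This is a hospital-based case-control study: participants were sampled on outcome status, so risks in the source population cannot be estimated directly — relative risk is not valid here. The odds ratio is the appropriate measure.
OR = (a·d)/(b·c) = (1163 × 1271) / (897 × 713) = 1478173 / 639561 = 2.31123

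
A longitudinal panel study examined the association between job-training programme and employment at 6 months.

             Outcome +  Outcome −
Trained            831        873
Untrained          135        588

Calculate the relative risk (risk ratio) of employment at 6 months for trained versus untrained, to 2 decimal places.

Cells: a = 831, b = 873, c = 135, d = 588.
Risk in exposed = 831/1704 = 0.48768; risk in unexposed = 135/723 = 0.18672.
RR = 0.48768 / 0.18672 = 2.61178
The risk among the exposed is 2.61 times that among the unexposed.

2.61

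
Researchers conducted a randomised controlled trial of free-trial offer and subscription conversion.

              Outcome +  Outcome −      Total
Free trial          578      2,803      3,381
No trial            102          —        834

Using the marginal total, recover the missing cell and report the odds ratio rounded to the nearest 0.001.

The missing cell is in the unexposed row: 834 − 102 = 732.
So a = 578, b = 2803, c = 102, d = 732.
OR = (a·d)/(b·c) = (578 × 732) / (2803 × 102) = 423096 / 285906 = 1.47984

1.480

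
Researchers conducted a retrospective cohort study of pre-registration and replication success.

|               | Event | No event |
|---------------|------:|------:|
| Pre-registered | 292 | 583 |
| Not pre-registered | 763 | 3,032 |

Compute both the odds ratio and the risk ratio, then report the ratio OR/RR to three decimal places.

1.199

Cells: a = 292, b = 583, c = 763, d = 3032.
OR = (292·3032)/(583·763) = 885344/444829 = 1.99030
Risk in exposed = 292/875 = 0.33371; risk in unexposed = 763/3795 = 0.20105; RR = 1.65982
OR/RR = 1.99030 / 1.65982 = 1.19910
The outcome is not rare, so the OR lies further from 1 than the RR.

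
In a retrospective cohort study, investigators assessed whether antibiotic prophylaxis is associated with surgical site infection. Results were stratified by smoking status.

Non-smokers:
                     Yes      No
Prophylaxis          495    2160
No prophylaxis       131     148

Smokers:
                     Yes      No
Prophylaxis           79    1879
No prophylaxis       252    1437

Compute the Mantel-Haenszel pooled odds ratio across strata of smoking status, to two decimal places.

0.25

OR_MH = Σ(aᵢdᵢ/nᵢ) / Σ(bᵢcᵢ/nᵢ), where nᵢ is the stratum total.
Stratum 1 (Non-smokers): n = 2934; a·d/n = 495·148/2934 = 24.9693; b·c/n = 2160·131/2934 = 96.4417
Stratum 2 (Smokers): n = 3647; a·d/n = 79·1437/3647 = 31.1278; b·c/n = 1879·252/3647 = 129.8349
OR_MH = (24.9693 + 31.1278) / (96.4417 + 129.8349) = 56.0971 / 226.2767 = 0.24791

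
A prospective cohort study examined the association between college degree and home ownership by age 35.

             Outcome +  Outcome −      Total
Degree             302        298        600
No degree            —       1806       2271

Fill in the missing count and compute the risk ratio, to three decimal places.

The missing cell is in the unexposed row: 2271 − 1806 = 465.
So a = 302, b = 298, c = 465, d = 1806.
RR = [a/(a+b)] / [c/(c+d)] = (302/600) / (465/2271) = 0.50333/0.20476 = 2.45822

2.458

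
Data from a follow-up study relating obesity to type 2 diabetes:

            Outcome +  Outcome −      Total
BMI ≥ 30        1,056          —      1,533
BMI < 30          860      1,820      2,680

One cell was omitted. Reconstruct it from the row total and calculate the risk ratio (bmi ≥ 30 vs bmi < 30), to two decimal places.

2.15

The missing cell is in the exposed row: 1533 − 1056 = 477.
So a = 1056, b = 477, c = 860, d = 1820.
RR = [a/(a+b)] / [c/(c+d)] = (1056/1533) / (860/2680) = 0.68885/0.32090 = 2.14663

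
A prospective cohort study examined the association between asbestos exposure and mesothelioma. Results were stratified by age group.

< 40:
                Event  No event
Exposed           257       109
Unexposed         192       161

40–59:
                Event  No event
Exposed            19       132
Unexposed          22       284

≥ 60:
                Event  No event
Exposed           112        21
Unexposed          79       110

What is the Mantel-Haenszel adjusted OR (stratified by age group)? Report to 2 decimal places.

OR_MH = Σ(aᵢdᵢ/nᵢ) / Σ(bᵢcᵢ/nᵢ), where nᵢ is the stratum total.
Stratum 1 (< 40): n = 719; a·d/n = 257·161/719 = 57.5480; b·c/n = 109·192/719 = 29.1071
Stratum 2 (40–59): n = 457; a·d/n = 19·284/457 = 11.8074; b·c/n = 132·22/457 = 6.3545
Stratum 3 (≥ 60): n = 322; a·d/n = 112·110/322 = 38.2609; b·c/n = 21·79/322 = 5.1522
OR_MH = (57.5480 + 11.8074 + 38.2609) / (29.1071 + 6.3545 + 5.1522) = 107.6163 / 40.6138 = 2.64975

2.65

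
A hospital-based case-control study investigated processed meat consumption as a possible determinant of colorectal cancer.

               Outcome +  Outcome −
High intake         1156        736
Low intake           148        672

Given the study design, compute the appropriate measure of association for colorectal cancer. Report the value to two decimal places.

Cells: a = 1156, b = 736, c = 148, d = 672.
This is a hospital-based case-control study: participants were sampled on outcome status, so risks in the source population cannot be estimated directly — relative risk is not valid here. The odds ratio is the appropriate measure.
OR = (a·d)/(b·c) = (1156 × 672) / (736 × 148) = 776832 / 108928 = 7.13161

7.13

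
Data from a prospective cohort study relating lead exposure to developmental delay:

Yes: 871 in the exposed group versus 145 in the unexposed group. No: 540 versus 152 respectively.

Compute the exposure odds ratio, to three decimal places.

1.691

From the description: a = 871, b = 540, c = 145, d = 152.
OR = (a·d)/(b·c) = (871 × 152) / (540 × 145) = 132392 / 78300 = 1.69083
The odds of developmental delay are about 1.69 times as high in the exposed group.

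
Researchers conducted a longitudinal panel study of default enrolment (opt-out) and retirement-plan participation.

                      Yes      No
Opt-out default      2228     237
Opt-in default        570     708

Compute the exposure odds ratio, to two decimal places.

11.68

Cells: a = 2228, b = 237, c = 570, d = 708.
OR = (a·d)/(b·c) = (2228 × 708) / (237 × 570) = 1577424 / 135090 = 11.67684
The odds of retirement-plan participation are about 11.68 times as high in the opt-out default group.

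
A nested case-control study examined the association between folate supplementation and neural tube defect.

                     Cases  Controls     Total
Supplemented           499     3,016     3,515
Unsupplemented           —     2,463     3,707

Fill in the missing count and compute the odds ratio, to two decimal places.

0.33

The missing cell is in the unexposed row: 3707 − 2463 = 1244.
So a = 499, b = 3016, c = 1244, d = 2463.
OR = (a·d)/(b·c) = (499 × 2463) / (3016 × 1244) = 1229037 / 3751904 = 0.32758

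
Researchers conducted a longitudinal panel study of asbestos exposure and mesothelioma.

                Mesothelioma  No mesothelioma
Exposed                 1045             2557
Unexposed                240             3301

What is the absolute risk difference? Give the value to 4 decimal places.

Cells: a = 1045, b = 2557, c = 240, d = 3301.
Risk in exposed = 1045/3602 = 0.290117; risk in unexposed = 240/3541 = 0.067777.
Risk difference = 0.290117 − 0.067777 = 0.222339

0.2223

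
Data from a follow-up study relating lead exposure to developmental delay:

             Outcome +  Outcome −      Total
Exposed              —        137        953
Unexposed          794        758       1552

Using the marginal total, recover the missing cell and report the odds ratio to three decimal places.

5.686

The missing cell is in the exposed row: 953 − 137 = 816.
So a = 816, b = 137, c = 794, d = 758.
OR = (a·d)/(b·c) = (816 × 758) / (137 × 794) = 618528 / 108778 = 5.68615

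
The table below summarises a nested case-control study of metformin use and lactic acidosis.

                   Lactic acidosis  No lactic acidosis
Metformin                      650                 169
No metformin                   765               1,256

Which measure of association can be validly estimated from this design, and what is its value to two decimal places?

Cells: a = 650, b = 169, c = 765, d = 1256.
This is a nested case-control study: participants were sampled on outcome status, so risks in the source population cannot be estimated directly — relative risk is not valid here. The odds ratio is the appropriate measure.
OR = (a·d)/(b·c) = (650 × 1256) / (169 × 765) = 816400 / 129285 = 6.31473

6.31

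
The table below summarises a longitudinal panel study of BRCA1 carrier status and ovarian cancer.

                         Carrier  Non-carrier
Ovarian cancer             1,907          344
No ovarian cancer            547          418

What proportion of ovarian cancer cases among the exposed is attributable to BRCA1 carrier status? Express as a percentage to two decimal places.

Reading the table with exposure as columns: a = 1907 (Carrier, case), b = 547 (Carrier, non-case), c = 344 (Non-carrier, case), d = 418.
Risk in exposed = 1907/2454 = 0.77710; risk in unexposed = 344/762 = 0.45144.
RR = 0.77710/0.45144 = 1.72136
AR% = (RR − 1)/RR × 100 = (1.72136 − 1)/1.72136 × 100 = 41.9065%

41.91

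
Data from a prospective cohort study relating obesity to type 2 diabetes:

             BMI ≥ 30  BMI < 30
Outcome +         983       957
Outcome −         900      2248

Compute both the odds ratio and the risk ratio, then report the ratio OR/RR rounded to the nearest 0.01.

1.47

Reading the table with exposure as columns: a = 983 (BMI ≥ 30, case), b = 900 (BMI ≥ 30, non-case), c = 957 (BMI < 30, case), d = 2248.
OR = (983·2248)/(900·957) = 2209784/861300 = 2.56564
Risk in exposed = 983/1883 = 0.52204; risk in unexposed = 957/3205 = 0.29860; RR = 1.74831
OR/RR = 2.56564 / 1.74831 = 1.46749
The outcome is not rare, so the OR lies further from 1 than the RR.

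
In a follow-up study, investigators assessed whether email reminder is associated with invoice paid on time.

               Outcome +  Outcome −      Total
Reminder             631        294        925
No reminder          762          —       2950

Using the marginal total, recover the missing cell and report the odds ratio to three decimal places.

6.163

The missing cell is in the unexposed row: 2950 − 762 = 2188.
So a = 631, b = 294, c = 762, d = 2188.
OR = (a·d)/(b·c) = (631 × 2188) / (294 × 762) = 1380628 / 224028 = 6.16275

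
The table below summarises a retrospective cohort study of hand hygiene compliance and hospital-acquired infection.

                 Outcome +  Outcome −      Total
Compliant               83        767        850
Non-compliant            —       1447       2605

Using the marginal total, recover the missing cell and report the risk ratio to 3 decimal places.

The missing cell is in the unexposed row: 2605 − 1447 = 1158.
So a = 83, b = 767, c = 1158, d = 1447.
RR = [a/(a+b)] / [c/(c+d)] = (83/850) / (1158/2605) = 0.09765/0.44453 = 0.21966

0.220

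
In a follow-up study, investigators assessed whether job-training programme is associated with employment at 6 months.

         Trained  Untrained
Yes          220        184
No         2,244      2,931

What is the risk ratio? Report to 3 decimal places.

Reading the table with exposure as columns: a = 220 (Trained, case), b = 2244 (Trained, non-case), c = 184 (Untrained, case), d = 2931.
Risk in exposed = 220/2464 = 0.08929; risk in unexposed = 184/3115 = 0.05907.
RR = 0.08929 / 0.05907 = 1.51155
The risk among the exposed is 1.51 times that among the unexposed.

1.512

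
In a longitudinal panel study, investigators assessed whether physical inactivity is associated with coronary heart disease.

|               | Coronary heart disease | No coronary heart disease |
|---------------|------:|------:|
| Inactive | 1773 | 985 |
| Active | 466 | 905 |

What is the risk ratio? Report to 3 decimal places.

Cells: a = 1773, b = 985, c = 466, d = 905.
Risk in exposed = 1773/2758 = 0.64286; risk in unexposed = 466/1371 = 0.33990.
RR = 0.64286 / 0.33990 = 1.89132
The risk among the exposed is 1.89 times that among the unexposed.

1.891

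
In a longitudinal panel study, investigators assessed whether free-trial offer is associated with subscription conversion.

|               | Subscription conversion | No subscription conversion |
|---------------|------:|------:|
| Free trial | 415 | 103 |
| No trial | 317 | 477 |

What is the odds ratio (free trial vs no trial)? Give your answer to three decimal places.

Cells: a = 415, b = 103, c = 317, d = 477.
OR = (a·d)/(b·c) = (415 × 477) / (103 × 317) = 197955 / 32651 = 6.06275
The odds of subscription conversion are about 6.06 times as high in the free trial group.

6.063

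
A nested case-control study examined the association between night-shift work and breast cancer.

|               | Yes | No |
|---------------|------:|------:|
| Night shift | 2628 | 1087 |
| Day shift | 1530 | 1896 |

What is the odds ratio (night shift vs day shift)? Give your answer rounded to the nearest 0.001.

Cells: a = 2628, b = 1087, c = 1530, d = 1896.
OR = (a·d)/(b·c) = (2628 × 1896) / (1087 × 1530) = 4982688 / 1663110 = 2.99601
The odds of breast cancer are about 3.00 times as high in the night shift group.

2.996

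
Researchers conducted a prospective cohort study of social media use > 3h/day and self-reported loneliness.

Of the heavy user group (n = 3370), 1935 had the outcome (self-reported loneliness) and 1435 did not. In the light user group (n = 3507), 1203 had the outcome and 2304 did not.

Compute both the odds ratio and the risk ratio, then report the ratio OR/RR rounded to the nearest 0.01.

1.54

From the description: a = 1935, b = 1435, c = 1203, d = 2304.
OR = (1935·2304)/(1435·1203) = 4458240/1726305 = 2.58253
Risk in exposed = 1935/3370 = 0.57418; risk in unexposed = 1203/3507 = 0.34303; RR = 1.67387
OR/RR = 2.58253 / 1.67387 = 1.54285
The outcome is not rare, so the OR lies further from 1 than the RR.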